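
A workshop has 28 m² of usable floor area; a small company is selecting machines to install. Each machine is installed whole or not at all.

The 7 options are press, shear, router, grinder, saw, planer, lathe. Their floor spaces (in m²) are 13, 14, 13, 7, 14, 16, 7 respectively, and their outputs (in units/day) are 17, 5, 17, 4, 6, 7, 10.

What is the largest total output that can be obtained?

34

This is an integer program with binary decision variables.
Take press and router: floor space 13 + 13 = 26 ≤ 28, output 17 + 17 = 34.
No other feasible combination does better.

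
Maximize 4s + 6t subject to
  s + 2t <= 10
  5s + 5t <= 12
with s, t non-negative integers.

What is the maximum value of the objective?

Relaxing integrality, the LP optimum is 14.40 at (s,t) = (0, 2.4), which is not an integer point.
(s,t)=(0,2): 1·0+2·2=4≤10, 5·0+5·2=10≤12, objective 12.
(s,t)=(1,1): 1·1+2·1=3≤10, 5·1+5·1=10≤12, objective 10.
(s,t)=(0,1): 1·0+2·1=2≤10, 5·0+5·1=5≤12, objective 6.
No feasible integer point exceeds 12.

12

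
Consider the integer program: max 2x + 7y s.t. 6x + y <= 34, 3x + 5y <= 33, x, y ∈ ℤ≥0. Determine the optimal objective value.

The continuous relaxation peaks at (0, 6.6) with value 46.20; rounding to a feasible lattice point costs some objective.
(x,y)=(1,6): 6·1+1·6=12≤34, 3·1+5·6=33≤33, objective 44.
(x,y)=(0,6): 6·0+1·6=6≤34, 3·0+5·6=30≤33, objective 42.
(x,y)=(2,5): 6·2+1·5=17≤34, 3·2+5·5=31≤33, objective 39.
(x,y)=(1,5): 6·1+1·5=11≤34, 3·1+5·5=28≤33, objective 37.
The best lattice point is (1,6), giving 44.

44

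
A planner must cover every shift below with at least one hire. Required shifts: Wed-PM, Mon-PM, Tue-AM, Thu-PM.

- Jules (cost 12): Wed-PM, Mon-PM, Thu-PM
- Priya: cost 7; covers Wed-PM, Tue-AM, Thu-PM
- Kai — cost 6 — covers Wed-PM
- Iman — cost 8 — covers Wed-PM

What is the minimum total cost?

19

Choose Jules and Priya: together they cover Wed-PM, Mon-PM, Tue-AM, Thu-PM — every shift.
Total cost: 12 + 7 = 19.
No cover costs less than 19.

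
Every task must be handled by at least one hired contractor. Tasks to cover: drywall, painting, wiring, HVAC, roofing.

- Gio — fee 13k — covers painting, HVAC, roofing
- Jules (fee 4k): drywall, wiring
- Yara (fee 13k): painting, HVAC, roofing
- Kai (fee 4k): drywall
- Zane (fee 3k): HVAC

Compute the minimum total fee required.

17

The greedy cost-per-new-task heuristic would pick Jules, Zane, and Gio for 20, but a cheaper cover exists.
Choose Gio and Jules: together they cover drywall, painting, wiring, HVAC, roofing — every task.
Total fee: 13 + 4 = 17.
No cover costs less than 17.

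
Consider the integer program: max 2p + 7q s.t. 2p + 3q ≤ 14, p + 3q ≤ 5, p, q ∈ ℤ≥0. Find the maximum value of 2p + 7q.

11

(p,q)=(2,1): 2·2+3·1=7≤14, 1·2+3·1=5≤5, objective 11.
(p,q)=(1,1): 2·1+3·1=5≤14, 1·1+3·1=4≤5, objective 9.
(p,q)=(0,1): 2·0+3·1=3≤14, 1·0+3·1=3≤5, objective 7.
The best lattice point is (2,1), giving 11.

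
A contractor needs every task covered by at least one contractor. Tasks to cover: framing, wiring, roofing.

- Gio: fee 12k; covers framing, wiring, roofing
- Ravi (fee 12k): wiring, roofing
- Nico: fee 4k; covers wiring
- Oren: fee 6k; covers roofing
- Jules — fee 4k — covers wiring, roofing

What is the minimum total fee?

12

This is a weighted set-cover instance.
The greedy cost-per-new-task heuristic would pick Jules and Gio for 16, but a cheaper cover exists.
Gio alone covers framing, wiring, roofing — every task.
Total fee: 12.
No cover costs less than 12.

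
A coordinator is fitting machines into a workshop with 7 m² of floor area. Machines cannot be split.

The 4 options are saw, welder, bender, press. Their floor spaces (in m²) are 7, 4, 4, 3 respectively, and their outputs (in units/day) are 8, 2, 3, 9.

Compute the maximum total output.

Allowing fractional choices, the relaxed optimum would be about 13.6, but machines are indivisible.
press: floor space 3 ≤ 7, output 9.
bender + press: floor space 4 + 3 = 7 ≤ 7, output 3 + 9 = 12.
welder + press: floor space 4 + 3 = 7 ≤ 7, output 2 + 9 = 11.
Best is bender and press with total output 12.

12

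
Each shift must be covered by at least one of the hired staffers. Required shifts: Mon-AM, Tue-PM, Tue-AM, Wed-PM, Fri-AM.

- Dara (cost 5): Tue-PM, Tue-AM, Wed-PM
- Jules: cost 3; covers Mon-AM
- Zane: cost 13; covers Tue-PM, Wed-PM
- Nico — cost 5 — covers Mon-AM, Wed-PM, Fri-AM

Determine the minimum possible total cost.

10

Choose Dara and Nico: together they cover Mon-AM, Tue-PM, Tue-AM, Wed-PM, Fri-AM — every shift.
Total cost: 5 + 5 = 10.
No cover costs less than 10.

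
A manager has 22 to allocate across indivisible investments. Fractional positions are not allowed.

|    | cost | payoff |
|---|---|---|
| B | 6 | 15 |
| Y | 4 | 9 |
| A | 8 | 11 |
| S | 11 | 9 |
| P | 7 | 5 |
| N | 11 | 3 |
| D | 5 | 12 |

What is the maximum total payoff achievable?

41

Allowing fractional choices, the relaxed optimum would be about 45.6, but investments are indivisible.
B + Y + D: cost 6 + 4 + 5 = 15 ≤ 22, payoff 15 + 9 + 12 = 36.
B + A + D: cost 6 + 8 + 5 = 19 ≤ 22, payoff 15 + 11 + 12 = 38.
B + Y + P + D: cost 6 + 4 + 7 + 5 = 22 ≤ 22, payoff 15 + 9 + 5 + 12 = 41.
Best is B, Y, P, and D with total payoff 41.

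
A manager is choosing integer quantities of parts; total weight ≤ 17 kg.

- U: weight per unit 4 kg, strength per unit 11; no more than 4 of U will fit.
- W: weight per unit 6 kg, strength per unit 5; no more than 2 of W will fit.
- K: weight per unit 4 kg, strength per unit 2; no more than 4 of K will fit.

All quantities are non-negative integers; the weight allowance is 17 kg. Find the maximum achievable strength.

44

3×U and 1×K: weight 16 ≤ 17, strength 3·11 + 1·2 = 35.
4×U: weight 16 ≤ 17, strength 4·11 = 44.
Best is 44.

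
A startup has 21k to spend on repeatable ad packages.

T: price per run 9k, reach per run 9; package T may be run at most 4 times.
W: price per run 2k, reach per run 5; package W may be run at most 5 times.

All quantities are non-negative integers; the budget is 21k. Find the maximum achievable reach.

W has the best ratio (5/2); taking only W gives at most 5×5 = 25 (stopped by the supply cap of 5).
Mixing does better — 1×T and 5×W: price 19 ≤ 21, reach 1·9 + 5·5 = 34.

34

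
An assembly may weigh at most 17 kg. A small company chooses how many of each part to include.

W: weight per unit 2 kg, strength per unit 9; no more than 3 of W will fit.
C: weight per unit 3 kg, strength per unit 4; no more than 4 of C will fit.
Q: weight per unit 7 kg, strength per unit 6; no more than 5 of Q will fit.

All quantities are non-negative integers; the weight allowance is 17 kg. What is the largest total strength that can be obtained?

39

This is a bounded integer knapsack.
Take 3×W and 3×C: weight 15 ≤ 17, strength 3·9 + 3·4 = 39.
W has the best ratio (9/2) and is taken to its limit of 3; remaining capacity is filled optimally with the others.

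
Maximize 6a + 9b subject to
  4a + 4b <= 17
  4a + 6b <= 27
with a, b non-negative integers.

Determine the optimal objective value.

36

(a,b)=(0,4) is feasible, giving 36.
(a,b)=(1,3) is feasible, giving 33.
(a,b)=(0,3) is feasible, giving 27.
The best lattice point is (0,4), giving 36.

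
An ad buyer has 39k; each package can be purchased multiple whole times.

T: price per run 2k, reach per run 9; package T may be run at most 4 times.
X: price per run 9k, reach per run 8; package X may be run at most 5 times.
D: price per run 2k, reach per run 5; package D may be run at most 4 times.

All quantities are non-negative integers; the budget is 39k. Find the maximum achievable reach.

72

T has the best ratio (9/2); taking only T gives at most 4×9 = 36 (stopped by the supply cap of 4).
Mixing does better — 4×T, 2×X, and 4×D: price 34 ≤ 39, reach 4·9 + 2·8 + 4·5 = 72.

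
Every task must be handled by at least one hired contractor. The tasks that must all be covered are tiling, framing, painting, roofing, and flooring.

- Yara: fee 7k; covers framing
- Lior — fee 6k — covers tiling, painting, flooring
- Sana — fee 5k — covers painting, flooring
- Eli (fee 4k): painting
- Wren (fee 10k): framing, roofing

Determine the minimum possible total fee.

This is a weighted set-cover instance.
Choose Lior and Wren: together they cover tiling, framing, painting, roofing, flooring — every task.
Total fee: 6 + 10 = 16.
No cover costs less than 16.

16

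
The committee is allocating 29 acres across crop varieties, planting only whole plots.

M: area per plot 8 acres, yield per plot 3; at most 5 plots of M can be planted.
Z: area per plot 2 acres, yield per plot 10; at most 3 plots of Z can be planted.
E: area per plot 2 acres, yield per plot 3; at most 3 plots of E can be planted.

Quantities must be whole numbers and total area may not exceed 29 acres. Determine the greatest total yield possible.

45

This is a bounded integer knapsack.
2×M, 3×Z, and 3×E: area 28 ≤ 29, yield 2·3 + 3·10 + 3·3 = 45.
1×M, 3×Z, and 3×E: area 20 ≤ 29, yield 1·3 + 3·10 + 3·3 = 42.
Best is 45.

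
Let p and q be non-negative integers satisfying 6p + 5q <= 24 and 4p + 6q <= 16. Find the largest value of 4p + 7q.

18

Relaxing integrality, the LP optimum is 18.67 at (p,q) = (0, 2.67), which is not an integer point.
(p,q)=(1,2): 6·1+5·2=16≤24, 4·1+6·2=16≤16, objective 18.
(p,q)=(2,1): 6·2+5·1=17≤24, 4·2+6·1=14≤16, objective 15.
No feasible integer point exceeds 18.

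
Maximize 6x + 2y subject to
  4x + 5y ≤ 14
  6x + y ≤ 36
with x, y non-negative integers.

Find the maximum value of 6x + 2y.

Relaxing integrality, the LP optimum is 21.00 at (x,y) = (3.5, 0), which is not an integer point.
(x,y)=(3,0): 4·3+5·0=12≤14, 6·3+1·0=18≤36, objective 18.
(x,y)=(2,1): 4·2+5·1=13≤14, 6·2+1·1=13≤36, objective 14.
(x,y)=(2,0): 4·2+5·0=8≤14, 6·2+1·0=12≤36, objective 12.
No feasible integer point exceeds 18.

18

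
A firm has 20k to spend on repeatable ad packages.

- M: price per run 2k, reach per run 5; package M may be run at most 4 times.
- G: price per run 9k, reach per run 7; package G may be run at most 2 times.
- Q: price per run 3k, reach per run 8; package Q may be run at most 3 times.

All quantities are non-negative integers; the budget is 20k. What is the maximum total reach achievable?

Q has the best ratio (8/3); taking only Q gives at most 3×8 = 24 (stopped by the supply cap of 3).
Mixing does better — 4×M and 3×Q: price 17 ≤ 20, reach 4·5 + 3·8 = 44.

44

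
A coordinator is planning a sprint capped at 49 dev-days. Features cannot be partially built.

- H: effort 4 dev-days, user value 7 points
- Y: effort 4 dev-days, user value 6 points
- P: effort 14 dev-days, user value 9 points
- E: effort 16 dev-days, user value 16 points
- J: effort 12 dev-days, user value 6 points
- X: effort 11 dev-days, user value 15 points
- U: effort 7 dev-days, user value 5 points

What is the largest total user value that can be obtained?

53

Treat it as a binary knapsack problem.
Take H, Y, P, E, and X: effort 4 + 4 + 14 + 16 + 11 = 49 ≤ 49, user value 7 + 6 + 9 + 16 + 15 = 53.
No other feasible combination does better.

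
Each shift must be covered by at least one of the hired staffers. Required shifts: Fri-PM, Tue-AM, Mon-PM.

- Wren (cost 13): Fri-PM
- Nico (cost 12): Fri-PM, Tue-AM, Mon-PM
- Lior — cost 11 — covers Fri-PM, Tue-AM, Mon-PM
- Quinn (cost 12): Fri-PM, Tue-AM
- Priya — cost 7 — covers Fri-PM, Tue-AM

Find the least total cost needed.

This is an integer covering problem.
The greedy cost-per-new-shift heuristic would pick Priya and Lior for 18, but a cheaper cover exists.
Lior alone covers Fri-PM, Tue-AM, Mon-PM — every shift.
Total cost: 11.
No cover costs less than 11.

11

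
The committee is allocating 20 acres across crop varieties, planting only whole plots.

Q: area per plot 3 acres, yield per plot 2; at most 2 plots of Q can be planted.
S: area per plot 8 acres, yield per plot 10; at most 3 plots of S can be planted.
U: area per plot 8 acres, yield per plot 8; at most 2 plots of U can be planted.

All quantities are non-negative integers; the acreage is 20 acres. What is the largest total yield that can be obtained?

22

2×S: area 16 ≤ 20, yield 2·10 = 20.
1×Q and 2×S: area 19 ≤ 20, yield 1·2 + 2·10 = 22.
Best is 22.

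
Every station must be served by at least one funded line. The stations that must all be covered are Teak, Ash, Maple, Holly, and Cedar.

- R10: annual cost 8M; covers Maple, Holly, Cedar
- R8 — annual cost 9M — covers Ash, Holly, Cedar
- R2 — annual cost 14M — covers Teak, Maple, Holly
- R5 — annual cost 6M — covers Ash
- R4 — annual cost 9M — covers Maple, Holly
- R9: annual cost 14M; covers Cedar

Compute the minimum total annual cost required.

This is a weighted set-cover instance.
The greedy cost-per-new-station heuristic would pick R10, R5, and R2 for 28, but a cheaper cover exists.
Choose R8 and R2: together they cover Teak, Ash, Maple, Holly, Cedar — every station.
Total annual cost: 9 + 14 = 23.
No cover costs less than 23.

23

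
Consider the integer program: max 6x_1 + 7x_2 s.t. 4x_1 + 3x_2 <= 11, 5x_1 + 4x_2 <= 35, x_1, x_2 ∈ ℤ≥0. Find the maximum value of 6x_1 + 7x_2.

The continuous relaxation peaks at (0, 3.67) with value 25.67; rounding to a feasible lattice point costs some objective.
(x_1,x_2)=(0,3): 4·0+3·3=9≤11, 5·0+4·3=12≤35, objective 21.
(x_1,x_2)=(1,2): 4·1+3·2=10≤11, 5·1+4·2=13≤35, objective 20.
(x_1,x_2)=(0,2): 4·0+3·2=6≤11, 5·0+4·2=8≤35, objective 14.
Maximum is 21 at (x_1,x_2)=(0,3).

21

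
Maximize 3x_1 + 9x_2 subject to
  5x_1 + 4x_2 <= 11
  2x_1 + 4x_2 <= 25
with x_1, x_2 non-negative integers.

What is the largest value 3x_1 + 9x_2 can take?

18

(x_1,x_2)=(0,2) is feasible, giving 18.
(x_1,x_2)=(1,1) is feasible, giving 12.
(x_1,x_2)=(0,1) is feasible, giving 9.
No feasible integer point exceeds 18.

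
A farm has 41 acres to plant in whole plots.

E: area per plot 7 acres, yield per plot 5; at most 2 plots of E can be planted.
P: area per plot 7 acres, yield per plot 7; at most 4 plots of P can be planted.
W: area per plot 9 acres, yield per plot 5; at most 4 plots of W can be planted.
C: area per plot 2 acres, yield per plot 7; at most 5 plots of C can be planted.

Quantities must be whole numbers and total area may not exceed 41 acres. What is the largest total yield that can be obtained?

C has the best ratio (7/2); taking only C gives at most 5×7 = 35 (stopped by the supply cap of 5).
Mixing does better — 4×P and 5×C: area 38 ≤ 41, yield 4·7 + 5·7 = 63.

63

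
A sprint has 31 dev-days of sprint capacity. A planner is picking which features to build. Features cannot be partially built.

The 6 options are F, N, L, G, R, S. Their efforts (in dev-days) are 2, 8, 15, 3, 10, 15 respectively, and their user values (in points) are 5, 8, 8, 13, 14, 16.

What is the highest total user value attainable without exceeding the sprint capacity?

This is an integer program with binary decision variables.
G + R + S: effort 3 + 10 + 15 = 28 ≤ 31, user value 13 + 14 + 16 = 43.
F + G + R + S: effort 2 + 3 + 10 + 15 = 30 ≤ 31, user value 5 + 13 + 14 + 16 = 48.
F + N + G + S: effort 2 + 8 + 3 + 15 = 28 ≤ 31, user value 5 + 8 + 13 + 16 = 42.
Best is F, G, R, and S with total user value 48.

48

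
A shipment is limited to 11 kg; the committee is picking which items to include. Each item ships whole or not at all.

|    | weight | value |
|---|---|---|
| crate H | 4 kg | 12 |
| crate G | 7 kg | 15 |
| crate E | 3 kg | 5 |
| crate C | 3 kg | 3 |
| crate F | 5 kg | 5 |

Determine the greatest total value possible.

27

This is an integer program with binary decision variables.
crate G + crate E: weight 7 + 3 = 10 ≤ 11, value 15 + 5 = 20.
crate H + crate G: weight 4 + 7 = 11 ≤ 11, value 12 + 15 = 27.
crate H + crate E + crate C: weight 4 + 3 + 3 = 10 ≤ 11, value 12 + 5 + 3 = 20.
Best is crate H and crate G with total value 27.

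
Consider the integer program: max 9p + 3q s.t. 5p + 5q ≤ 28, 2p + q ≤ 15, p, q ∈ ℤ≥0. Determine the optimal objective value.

45

Relaxing integrality, the LP optimum is 50.40 at (p,q) = (5.6, 0), which is not an integer point.
(p,q)=(5,0) is feasible, giving 45.
(p,q)=(4,1) is feasible, giving 39.
The best lattice point is (5,0), giving 45.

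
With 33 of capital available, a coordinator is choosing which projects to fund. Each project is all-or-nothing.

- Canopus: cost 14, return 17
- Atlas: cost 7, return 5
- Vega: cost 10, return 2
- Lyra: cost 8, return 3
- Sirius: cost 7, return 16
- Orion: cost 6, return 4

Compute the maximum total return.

38

Allowing fractional choices, the relaxed optimum would be about 41.3, but projects are indivisible.
Canopus + Lyra + Sirius: cost 14 + 8 + 7 = 29 ≤ 33, return 17 + 3 + 16 = 36.
Canopus + Atlas + Sirius: cost 14 + 7 + 7 = 28 ≤ 33, return 17 + 5 + 16 = 38.
Canopus + Sirius + Orion: cost 14 + 7 + 6 = 27 ≤ 33, return 17 + 16 + 4 = 37.
Best is Canopus, Atlas, and Sirius with total return 38.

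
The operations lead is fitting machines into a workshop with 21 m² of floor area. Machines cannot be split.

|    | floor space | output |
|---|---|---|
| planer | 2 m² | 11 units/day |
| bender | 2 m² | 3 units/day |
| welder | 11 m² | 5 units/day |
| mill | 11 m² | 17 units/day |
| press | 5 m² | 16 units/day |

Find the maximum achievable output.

47

Treat it as a binary knapsack problem.
Take planer, bender, mill, and press: floor space 2 + 2 + 11 + 5 = 20 ≤ 21, output 11 + 3 + 17 + 16 = 47.
No other feasible combination does better.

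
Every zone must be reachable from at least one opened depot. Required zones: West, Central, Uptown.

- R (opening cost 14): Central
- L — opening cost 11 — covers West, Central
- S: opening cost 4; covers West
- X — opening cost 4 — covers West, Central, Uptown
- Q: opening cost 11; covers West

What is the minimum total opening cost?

4

This is a weighted set-cover instance.
X alone covers West, Central, Uptown — every zone.
Total opening cost: 4.
No cover costs less than 4.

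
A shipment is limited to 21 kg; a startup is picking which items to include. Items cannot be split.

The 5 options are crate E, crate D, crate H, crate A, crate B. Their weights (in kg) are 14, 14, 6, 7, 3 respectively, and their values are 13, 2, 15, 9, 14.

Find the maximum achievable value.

38

Treat it as a binary knapsack problem.
Take crate H, crate A, and crate B: weight 6 + 7 + 3 = 16 ≤ 21, value 15 + 9 + 14 = 38.
No other feasible combination does better.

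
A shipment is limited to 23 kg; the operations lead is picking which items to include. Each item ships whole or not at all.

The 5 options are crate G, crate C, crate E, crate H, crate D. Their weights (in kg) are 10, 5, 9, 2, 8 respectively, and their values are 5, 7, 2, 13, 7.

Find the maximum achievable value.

27

This is an integer program with binary decision variables.
Take crate C, crate H, and crate D: weight 5 + 2 + 8 = 15 ≤ 23, value 7 + 13 + 7 = 27.
No other feasible combination does better.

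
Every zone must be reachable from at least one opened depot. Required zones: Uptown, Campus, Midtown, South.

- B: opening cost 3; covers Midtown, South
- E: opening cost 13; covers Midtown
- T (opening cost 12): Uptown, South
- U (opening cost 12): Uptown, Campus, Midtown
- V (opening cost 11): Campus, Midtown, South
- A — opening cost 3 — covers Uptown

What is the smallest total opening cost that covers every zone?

14

The greedy cost-per-new-zone heuristic would pick B, A, and V for 17, but a cheaper cover exists.
Choose V and A: together they cover Uptown, Campus, Midtown, South — every zone.
Total opening cost: 11 + 3 = 14.
No cover costs less than 14.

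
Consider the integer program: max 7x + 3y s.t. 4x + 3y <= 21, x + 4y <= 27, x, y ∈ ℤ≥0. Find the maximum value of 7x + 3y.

35

(x,y)=(5,0): 4·5+3·0=20≤21, 1·5+4·0=5≤27, objective 35.
(x,y)=(4,1): 4·4+3·1=19≤21, 1·4+4·1=8≤27, objective 31.
No feasible integer point exceeds 35.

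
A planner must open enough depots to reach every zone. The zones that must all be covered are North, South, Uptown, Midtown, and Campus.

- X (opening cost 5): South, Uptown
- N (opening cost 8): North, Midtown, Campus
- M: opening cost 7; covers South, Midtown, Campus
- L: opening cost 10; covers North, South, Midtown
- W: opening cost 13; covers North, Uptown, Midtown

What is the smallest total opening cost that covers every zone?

13

This is a weighted set-cover instance.
Choose X and N: together they cover North, South, Uptown, Midtown, Campus — every zone.
Total opening cost: 5 + 8 = 13.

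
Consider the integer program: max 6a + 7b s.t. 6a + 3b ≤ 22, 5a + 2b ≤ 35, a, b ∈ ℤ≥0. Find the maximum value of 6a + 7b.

49

(a,b)=(0,7): 6·0+3·7=21≤22, 5·0+2·7=14≤35, objective 49.
(a,b)=(0,6): 6·0+3·6=18≤22, 5·0+2·6=12≤35, objective 42.
The best lattice point is (0,7), giving 49.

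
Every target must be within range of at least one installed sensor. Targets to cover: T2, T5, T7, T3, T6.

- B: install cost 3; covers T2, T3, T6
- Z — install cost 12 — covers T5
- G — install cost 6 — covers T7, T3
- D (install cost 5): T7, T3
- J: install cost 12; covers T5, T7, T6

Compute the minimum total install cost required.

The greedy cost-per-new-target heuristic would pick B, D, and Z for 20, but a cheaper cover exists.
Choose B and J: together they cover T2, T5, T7, T3, T6 — every target.
Total install cost: 3 + 12 = 15.
No cover costs less than 15.

15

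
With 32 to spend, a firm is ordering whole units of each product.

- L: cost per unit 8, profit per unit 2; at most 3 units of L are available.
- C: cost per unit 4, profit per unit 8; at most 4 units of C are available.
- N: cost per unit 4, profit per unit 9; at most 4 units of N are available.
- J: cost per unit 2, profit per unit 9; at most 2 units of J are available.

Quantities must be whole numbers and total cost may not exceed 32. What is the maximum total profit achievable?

78

This is a bounded integer knapsack.
4×C, 3×N, and 2×J: cost 32 ≤ 32, profit 4·8 + 3·9 + 2·9 = 77.
3×C, 4×N, and 2×J: cost 32 ≤ 32, profit 3·8 + 4·9 + 2·9 = 78.
Best is 78.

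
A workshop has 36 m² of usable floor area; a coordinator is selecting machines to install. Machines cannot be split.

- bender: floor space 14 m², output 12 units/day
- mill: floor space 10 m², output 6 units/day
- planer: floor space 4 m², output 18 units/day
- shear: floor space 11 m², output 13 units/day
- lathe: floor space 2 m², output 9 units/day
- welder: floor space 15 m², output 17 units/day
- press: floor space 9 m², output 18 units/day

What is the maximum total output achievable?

Allowing fractional choices, the relaxed optimum would be about 69.3, but machines are indivisible.
mill + planer + shear + lathe + press: floor space 10 + 4 + 11 + 2 + 9 = 36 ≤ 36, output 6 + 18 + 13 + 9 + 18 = 64.
planer + shear + lathe + press: floor space 4 + 11 + 2 + 9 = 26 ≤ 36, output 18 + 13 + 9 + 18 = 58.
planer + lathe + welder + press: floor space 4 + 2 + 15 + 9 = 30 ≤ 36, output 18 + 9 + 17 + 18 = 62.
Best is mill, planer, shear, lathe, and press with total output 64.

64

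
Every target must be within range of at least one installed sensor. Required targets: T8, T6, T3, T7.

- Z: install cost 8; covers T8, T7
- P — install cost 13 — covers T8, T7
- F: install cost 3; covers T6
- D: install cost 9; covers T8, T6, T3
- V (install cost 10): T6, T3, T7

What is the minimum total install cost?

17

The greedy cost-per-new-target heuristic would pick F, Z, and D for 20, but a cheaper cover exists.
Choose Z and D: together they cover T8, T6, T3, T7 — every target.
Total install cost: 8 + 9 = 17.
No cover costs less than 17.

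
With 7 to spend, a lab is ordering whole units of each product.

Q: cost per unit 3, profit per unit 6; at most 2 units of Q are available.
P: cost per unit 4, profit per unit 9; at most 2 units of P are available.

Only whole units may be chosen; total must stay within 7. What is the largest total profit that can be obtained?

1×Q and 1×P: cost 7 ≤ 7, profit 1·6 + 1·9 = 15.
2×Q: cost 6 ≤ 7, profit 2·6 = 12.
Best is 15.

15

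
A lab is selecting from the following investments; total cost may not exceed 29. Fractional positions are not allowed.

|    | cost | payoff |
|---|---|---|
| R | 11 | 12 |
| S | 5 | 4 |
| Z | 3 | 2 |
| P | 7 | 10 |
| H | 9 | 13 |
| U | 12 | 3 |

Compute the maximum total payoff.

Allowing fractional choices, the relaxed optimum would be about 36.6, but investments are indivisible.
R + S + Z + H: cost 11 + 5 + 3 + 9 = 28 ≤ 29, payoff 12 + 4 + 2 + 13 = 31.
S + Z + P + H: cost 5 + 3 + 7 + 9 = 24 ≤ 29, payoff 4 + 2 + 10 + 13 = 29.
R + P + H: cost 11 + 7 + 9 = 27 ≤ 29, payoff 12 + 10 + 13 = 35.
Best is R, P, and H with total payoff 35.

35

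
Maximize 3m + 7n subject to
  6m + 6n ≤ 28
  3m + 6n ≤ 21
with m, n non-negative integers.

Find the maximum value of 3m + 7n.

24

Relaxing integrality, the LP optimum is 24.50 at (m,n) = (0, 3.5), which is not an integer point.
(m,n)=(1,3): 6·1+6·3=24≤28, 3·1+6·3=21≤21, objective 24.
(m,n)=(0,3): 6·0+6·3=18≤28, 3·0+6·3=18≤21, objective 21.
(m,n)=(2,2): 6·2+6·2=24≤28, 3·2+6·2=18≤21, objective 20.
No feasible integer point exceeds 24.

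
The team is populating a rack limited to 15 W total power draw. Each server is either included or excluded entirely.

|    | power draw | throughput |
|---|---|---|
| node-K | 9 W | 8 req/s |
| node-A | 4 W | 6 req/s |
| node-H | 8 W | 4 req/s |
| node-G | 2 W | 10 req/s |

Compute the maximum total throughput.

node-K + node-A + node-G: power draw 9 + 4 + 2 = 15 ≤ 15, throughput 8 + 6 + 10 = 24.
node-K + node-G: power draw 9 + 2 = 11 ≤ 15, throughput 8 + 10 = 18.
node-A + node-H + node-G: power draw 4 + 8 + 2 = 14 ≤ 15, throughput 6 + 4 + 10 = 20.
Best is node-K, node-A, and node-G with total throughput 24.

24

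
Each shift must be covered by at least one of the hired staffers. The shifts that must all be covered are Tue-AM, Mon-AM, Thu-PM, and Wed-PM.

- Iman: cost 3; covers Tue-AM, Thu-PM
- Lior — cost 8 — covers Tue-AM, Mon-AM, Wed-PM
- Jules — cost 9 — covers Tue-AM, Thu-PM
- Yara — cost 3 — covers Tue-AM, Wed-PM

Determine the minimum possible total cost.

The greedy cost-per-new-shift heuristic would pick Iman, Yara, and Lior for 14, but a cheaper cover exists.
Choose Iman and Lior: together they cover Tue-AM, Mon-AM, Thu-PM, Wed-PM — every shift.
Total cost: 3 + 8 = 11.
No cover costs less than 11.

11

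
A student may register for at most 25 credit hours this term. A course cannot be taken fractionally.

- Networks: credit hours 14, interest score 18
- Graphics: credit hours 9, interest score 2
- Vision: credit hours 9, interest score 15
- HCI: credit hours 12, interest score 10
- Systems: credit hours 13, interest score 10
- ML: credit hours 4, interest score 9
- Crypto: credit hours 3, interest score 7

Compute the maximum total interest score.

34

Allowing fractional choices, the relaxed optimum would be about 42.6, but courses are indivisible.
Vision + HCI + ML: credit hours 9 + 12 + 4 = 25 ≤ 25, interest score 15 + 10 + 9 = 34.
Networks + ML + Crypto: credit hours 14 + 4 + 3 = 21 ≤ 25, interest score 18 + 9 + 7 = 34.
The maximum interest score is 34; one optimal choice is Networks, ML, and Crypto.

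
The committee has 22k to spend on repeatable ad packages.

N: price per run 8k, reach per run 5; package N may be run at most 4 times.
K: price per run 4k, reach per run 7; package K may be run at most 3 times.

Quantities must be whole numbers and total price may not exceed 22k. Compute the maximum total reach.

This is a bounded integer knapsack.
3×K: price 12 ≤ 22, reach 3·7 = 21.
1×N and 3×K: price 20 ≤ 22, reach 1·5 + 3·7 = 26.
Best is 26.

26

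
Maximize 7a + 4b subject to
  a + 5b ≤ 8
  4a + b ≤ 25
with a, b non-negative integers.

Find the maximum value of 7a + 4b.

Relaxing integrality, the LP optimum is 44.58 at (a,b) = (6.16, 0.368), which is not an integer point.
(a,b)=(6,0): 1·6+5·0=6≤8, 4·6+1·0=24≤25, objective 42.
(a,b)=(5,0): 1·5+5·0=5≤8, 4·5+1·0=20≤25, objective 35.
No feasible integer point exceeds 42.

42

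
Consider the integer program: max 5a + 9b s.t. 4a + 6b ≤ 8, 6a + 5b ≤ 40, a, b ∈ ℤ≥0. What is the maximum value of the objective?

10

The continuous relaxation peaks at (0, 1.33) with value 12.00; rounding to a feasible lattice point costs some objective.
(a,b)=(2,0): 4·2+6·0=8≤8, 6·2+5·0=12≤40, objective 10.
(a,b)=(0,1): 4·0+6·1=6≤8, 6·0+5·1=5≤40, objective 9.
The best lattice point is (2,0), giving 10.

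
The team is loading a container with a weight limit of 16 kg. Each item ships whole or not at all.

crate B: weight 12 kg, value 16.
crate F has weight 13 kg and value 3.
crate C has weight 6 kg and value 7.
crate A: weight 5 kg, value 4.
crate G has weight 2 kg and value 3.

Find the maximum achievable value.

19

Take crate B and crate G: weight 12 + 2 = 14 ≤ 16, value 16 + 3 = 19.
No other feasible combination does better.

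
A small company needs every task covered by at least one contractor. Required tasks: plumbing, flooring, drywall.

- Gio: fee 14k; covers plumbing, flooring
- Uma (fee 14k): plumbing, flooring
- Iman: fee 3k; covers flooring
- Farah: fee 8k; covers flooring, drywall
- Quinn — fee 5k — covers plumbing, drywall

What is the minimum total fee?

8

This is an integer covering problem.
Choose Iman and Quinn: together they cover plumbing, flooring, drywall — every task.
Total fee: 3 + 5 = 8.
No cover costs less than 8.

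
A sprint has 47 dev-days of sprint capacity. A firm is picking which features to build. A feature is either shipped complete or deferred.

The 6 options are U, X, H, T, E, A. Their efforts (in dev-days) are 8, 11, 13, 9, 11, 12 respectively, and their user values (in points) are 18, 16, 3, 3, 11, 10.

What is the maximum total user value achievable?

55

Take U, X, E, and A: effort 8 + 11 + 11 + 12 = 42 ≤ 47, user value 18 + 16 + 11 + 10 = 55.
No other feasible combination does better.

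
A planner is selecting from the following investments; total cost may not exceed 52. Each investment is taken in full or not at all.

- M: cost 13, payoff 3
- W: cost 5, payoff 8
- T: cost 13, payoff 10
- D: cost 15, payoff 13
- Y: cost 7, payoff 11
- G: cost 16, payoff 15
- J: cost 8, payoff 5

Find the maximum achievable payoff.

T + D + Y + G: cost 13 + 15 + 7 + 16 = 51 ≤ 52, payoff 10 + 13 + 11 + 15 = 49.
W + T + Y + G + J: cost 5 + 13 + 7 + 16 + 8 = 49 ≤ 52, payoff 8 + 10 + 11 + 15 + 5 = 49.
W + D + Y + G + J: cost 5 + 15 + 7 + 16 + 8 = 51 ≤ 52, payoff 8 + 13 + 11 + 15 + 5 = 52.
Best is W, D, Y, G, and J with total payoff 52.

52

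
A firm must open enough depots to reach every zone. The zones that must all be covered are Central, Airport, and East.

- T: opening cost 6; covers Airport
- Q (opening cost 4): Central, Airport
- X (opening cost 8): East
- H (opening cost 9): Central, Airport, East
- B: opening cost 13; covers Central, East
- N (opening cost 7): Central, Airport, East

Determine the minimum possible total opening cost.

7

N alone covers Central, Airport, East — every zone.
Total opening cost: 7.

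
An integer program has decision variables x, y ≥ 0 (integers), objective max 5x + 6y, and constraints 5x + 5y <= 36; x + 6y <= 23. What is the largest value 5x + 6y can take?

38

(x,y)=(4,3) is feasible, giving 38.
(x,y)=(5,2) is feasible, giving 37.
(x,y)=(3,3) is feasible, giving 33.
(x,y)=(4,2) is feasible, giving 32.
The best lattice point is (4,3), giving 38.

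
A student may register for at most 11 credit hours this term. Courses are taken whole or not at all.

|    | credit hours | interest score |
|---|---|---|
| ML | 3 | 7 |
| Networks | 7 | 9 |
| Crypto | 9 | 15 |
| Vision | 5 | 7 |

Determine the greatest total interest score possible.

16

Take ML and Networks: credit hours 3 + 7 = 10 ≤ 11, interest score 7 + 9 = 16.
No other feasible combination does better.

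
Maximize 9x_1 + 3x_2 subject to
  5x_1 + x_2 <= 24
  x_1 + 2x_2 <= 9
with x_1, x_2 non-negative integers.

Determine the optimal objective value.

Relaxing integrality, the LP optimum is 46.00 at (x_1,x_2) = (4.33, 2.33), which is not an integer point.
(x_1,x_2)=(4,2): 5·4+1·2=22≤24, 1·4+2·2=8≤9, objective 42.
(x_1,x_2)=(4,1): 5·4+1·1=21≤24, 1·4+2·1=6≤9, objective 39.
(x_1,x_2)=(3,3): 5·3+1·3=18≤24, 1·3+2·3=9≤9, objective 36.
The best lattice point is (4,2), giving 42.

42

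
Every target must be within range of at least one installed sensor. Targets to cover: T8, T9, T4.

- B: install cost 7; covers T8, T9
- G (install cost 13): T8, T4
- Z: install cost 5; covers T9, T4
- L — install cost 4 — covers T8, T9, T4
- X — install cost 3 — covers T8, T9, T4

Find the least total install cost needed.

This is a weighted set-cover instance.
X alone covers T8, T9, T4 — every target.
Total install cost: 3.
No cover costs less than 3.

3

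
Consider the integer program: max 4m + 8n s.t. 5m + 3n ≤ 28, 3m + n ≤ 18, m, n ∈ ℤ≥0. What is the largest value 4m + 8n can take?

72

(m,n)=(0,9): 5·0+3·9=27≤28, 3·0+1·9=9≤18, objective 72.
(m,n)=(0,8): 5·0+3·8=24≤28, 3·0+1·8=8≤18, objective 64.
No feasible integer point exceeds 72.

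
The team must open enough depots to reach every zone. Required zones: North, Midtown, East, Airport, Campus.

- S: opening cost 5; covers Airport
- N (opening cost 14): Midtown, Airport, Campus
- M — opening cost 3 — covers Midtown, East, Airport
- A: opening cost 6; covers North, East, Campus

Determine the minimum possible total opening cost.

9

This is a weighted set-cover instance.
Choose M and A: together they cover North, Midtown, East, Airport, Campus — every zone.
Total opening cost: 3 + 6 = 9.
No cover costs less than 9.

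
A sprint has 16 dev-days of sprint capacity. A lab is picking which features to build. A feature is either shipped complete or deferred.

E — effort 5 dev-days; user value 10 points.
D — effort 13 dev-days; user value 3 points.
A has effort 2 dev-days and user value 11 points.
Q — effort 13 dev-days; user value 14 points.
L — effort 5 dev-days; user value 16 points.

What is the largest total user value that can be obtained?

37

Allowing fractional choices, the relaxed optimum would be about 41.3, but features are indivisible.
E + A + L: effort 5 + 2 + 5 = 12 ≤ 16, user value 10 + 11 + 16 = 37.
E + L: effort 5 + 5 = 10 ≤ 16, user value 10 + 16 = 26.
A + L: effort 2 + 5 = 7 ≤ 16, user value 11 + 16 = 27.
Best is E, A, and L with total user value 37.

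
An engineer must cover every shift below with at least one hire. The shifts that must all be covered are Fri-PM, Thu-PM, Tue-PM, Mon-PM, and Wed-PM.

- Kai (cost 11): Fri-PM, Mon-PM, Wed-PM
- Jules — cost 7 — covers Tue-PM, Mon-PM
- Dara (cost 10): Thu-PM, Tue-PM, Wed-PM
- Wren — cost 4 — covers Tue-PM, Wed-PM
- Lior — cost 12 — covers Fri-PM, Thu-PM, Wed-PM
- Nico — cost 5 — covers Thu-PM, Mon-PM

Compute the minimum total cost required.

19

Choose Jules and Lior: together they cover Fri-PM, Thu-PM, Tue-PM, Mon-PM, Wed-PM — every shift.
Total cost: 7 + 12 = 19.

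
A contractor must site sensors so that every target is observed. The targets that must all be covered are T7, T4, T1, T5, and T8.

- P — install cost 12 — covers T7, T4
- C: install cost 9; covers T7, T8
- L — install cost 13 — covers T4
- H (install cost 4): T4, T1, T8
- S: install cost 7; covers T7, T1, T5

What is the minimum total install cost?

11

Choose H and S: together they cover T7, T4, T1, T5, T8 — every target.
Total install cost: 4 + 7 = 11.
No cover costs less than 11.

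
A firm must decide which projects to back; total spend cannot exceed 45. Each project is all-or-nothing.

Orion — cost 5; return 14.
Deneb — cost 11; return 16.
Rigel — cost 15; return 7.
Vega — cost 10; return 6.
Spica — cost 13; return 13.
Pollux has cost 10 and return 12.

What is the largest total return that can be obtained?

55

Allowing fractional choices, the relaxed optimum would be about 58.6, but projects are indivisible.
Orion + Deneb + Rigel + Spica: cost 5 + 11 + 15 + 13 = 44 ≤ 45, return 14 + 16 + 7 + 13 = 50.
Orion + Deneb + Spica + Pollux: cost 5 + 11 + 13 + 10 = 39 ≤ 45, return 14 + 16 + 13 + 12 = 55.
Best is Orion, Deneb, Spica, and Pollux with total return 55.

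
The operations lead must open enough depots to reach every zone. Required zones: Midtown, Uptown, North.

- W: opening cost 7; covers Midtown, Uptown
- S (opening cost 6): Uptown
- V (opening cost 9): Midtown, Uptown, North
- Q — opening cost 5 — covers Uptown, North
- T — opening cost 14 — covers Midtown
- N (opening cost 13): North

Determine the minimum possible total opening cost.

9

The greedy cost-per-new-zone heuristic would pick Q and W for 12, but a cheaper cover exists.
V alone covers Midtown, Uptown, North — every zone.
Total opening cost: 9.
No cover costs less than 9.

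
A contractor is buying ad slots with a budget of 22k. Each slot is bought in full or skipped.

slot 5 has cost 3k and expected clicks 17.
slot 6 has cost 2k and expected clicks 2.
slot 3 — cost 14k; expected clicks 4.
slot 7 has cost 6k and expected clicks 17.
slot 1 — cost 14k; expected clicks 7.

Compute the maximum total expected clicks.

slot 5 + slot 6 + slot 7: cost 3 + 2 + 6 = 11 ≤ 22, expected clicks 17 + 2 + 17 = 36.
slot 5 + slot 7: cost 3 + 6 = 9 ≤ 22, expected clicks 17 + 17 = 34.
Best is slot 5, slot 6, and slot 7 with total expected clicks 36.

36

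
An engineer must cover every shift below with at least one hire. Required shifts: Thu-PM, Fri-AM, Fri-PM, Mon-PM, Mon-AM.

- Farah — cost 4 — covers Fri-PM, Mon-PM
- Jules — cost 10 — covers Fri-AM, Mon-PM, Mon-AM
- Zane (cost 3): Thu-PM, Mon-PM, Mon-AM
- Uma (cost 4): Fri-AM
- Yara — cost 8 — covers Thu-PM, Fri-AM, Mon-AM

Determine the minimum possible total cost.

Choose Farah, Zane, and Uma: together they cover Thu-PM, Fri-AM, Fri-PM, Mon-PM, Mon-AM — every shift.
Total cost: 4 + 3 + 4 = 11.
No cover costs less than 11.

11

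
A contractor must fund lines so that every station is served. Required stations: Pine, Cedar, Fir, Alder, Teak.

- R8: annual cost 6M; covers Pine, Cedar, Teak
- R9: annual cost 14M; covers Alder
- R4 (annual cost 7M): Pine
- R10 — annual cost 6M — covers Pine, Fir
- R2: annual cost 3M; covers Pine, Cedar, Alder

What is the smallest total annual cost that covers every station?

15

Choose R8, R10, and R2: together they cover Pine, Cedar, Fir, Alder, Teak — every station.
Total annual cost: 6 + 6 + 3 = 15.
No cover costs less than 15.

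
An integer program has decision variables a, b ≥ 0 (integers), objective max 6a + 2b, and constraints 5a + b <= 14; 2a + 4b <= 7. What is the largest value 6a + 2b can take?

Relaxing integrality, the LP optimum is 17.11 at (a,b) = (2.72, 0.389), which is not an integer point.
(a,b)=(2,0): 5·2+1·0=10≤14, 2·2+4·0=4≤7, objective 12.
(a,b)=(1,1): 5·1+1·1=6≤14, 2·1+4·1=6≤7, objective 8.
(a,b)=(1,0): 5·1+1·0=5≤14, 2·1+4·0=2≤7, objective 6.
No feasible integer point exceeds 12.

12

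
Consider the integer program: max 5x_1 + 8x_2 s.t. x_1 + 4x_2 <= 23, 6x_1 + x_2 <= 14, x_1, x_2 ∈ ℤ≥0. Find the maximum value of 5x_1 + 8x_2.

45

(x_1,x_2)=(1,5) is feasible, giving 45.
(x_1,x_2)=(0,5) is feasible, giving 40.
(x_1,x_2)=(1,4) is feasible, giving 37.
Maximum is 45 at (x_1,x_2)=(1,5).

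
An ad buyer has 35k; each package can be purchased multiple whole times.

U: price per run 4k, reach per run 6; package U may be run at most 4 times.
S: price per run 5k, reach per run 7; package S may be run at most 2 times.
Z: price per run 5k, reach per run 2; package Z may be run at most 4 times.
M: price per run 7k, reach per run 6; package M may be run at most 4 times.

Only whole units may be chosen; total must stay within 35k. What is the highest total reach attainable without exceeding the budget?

U has the best ratio (6/4); taking only U gives at most 4×6 = 24 (stopped by the supply cap of 4).
Mixing does better — 4×U, 2×S, and 1×M: price 33 ≤ 35, reach 4·6 + 2·7 + 1·6 = 44.

44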